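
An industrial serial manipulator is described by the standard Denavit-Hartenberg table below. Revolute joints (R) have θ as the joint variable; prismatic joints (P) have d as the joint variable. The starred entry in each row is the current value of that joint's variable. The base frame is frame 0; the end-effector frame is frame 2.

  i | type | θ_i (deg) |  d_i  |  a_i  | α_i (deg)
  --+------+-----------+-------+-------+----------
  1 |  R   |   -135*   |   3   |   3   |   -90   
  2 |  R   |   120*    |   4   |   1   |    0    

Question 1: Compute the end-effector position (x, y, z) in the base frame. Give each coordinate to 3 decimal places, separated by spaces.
after link 1: o_1 = (-2.1213, -2.1213, 3.0000)
after link 2: o_2 = (1.0607, -4.5962, 2.1340)

1.061 -4.596 2.134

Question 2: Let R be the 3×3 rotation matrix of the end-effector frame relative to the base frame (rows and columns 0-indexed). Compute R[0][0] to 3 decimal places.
0.354

End-effector x-axis (col 0 of R) = (0.3536,0.3536,-0.8660)
R[0][0] = 0.3536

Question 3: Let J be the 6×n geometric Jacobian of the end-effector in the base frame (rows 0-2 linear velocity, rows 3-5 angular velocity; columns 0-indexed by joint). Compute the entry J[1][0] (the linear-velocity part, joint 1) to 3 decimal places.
axis z_0 = ẑ; lever o_n−o_0 = (1.0607,-4.5962,2.1340)
cross product → J_v[:, 0] = (4.5962,1.0607,-0.0000)
J_ω[:, 0] = z_0
entry J[1][0] = 1.0607

1.061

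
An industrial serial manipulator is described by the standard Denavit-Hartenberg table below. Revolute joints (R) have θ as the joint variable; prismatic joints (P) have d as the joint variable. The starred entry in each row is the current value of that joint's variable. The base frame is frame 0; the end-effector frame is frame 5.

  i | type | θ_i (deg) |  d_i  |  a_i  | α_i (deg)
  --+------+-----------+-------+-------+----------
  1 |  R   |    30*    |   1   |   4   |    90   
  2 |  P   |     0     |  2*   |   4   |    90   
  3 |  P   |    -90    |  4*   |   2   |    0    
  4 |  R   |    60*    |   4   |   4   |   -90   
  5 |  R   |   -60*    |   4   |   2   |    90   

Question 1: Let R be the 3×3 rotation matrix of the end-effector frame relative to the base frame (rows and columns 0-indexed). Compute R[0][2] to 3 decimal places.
-0.433

End-effector z-axis (col 2 of R) = (-0.4330,-0.7500,-0.5000)
R[0][2] = -0.4330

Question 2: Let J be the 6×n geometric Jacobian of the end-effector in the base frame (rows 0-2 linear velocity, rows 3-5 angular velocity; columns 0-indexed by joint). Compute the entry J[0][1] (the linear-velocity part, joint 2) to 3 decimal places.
0.500

prismatic axis z_1 = (0.5000,-0.8660,0.0000)
J_v[:, 1] = z_1; J_ω[:, 1] = (0,0,0)
entry J[0][1] = 0.5000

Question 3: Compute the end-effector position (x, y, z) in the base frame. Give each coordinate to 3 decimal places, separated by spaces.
12.892 6.330 -8.732

after link 1: o_1 = (3.4641, 2.0000, 1.0000)
after link 2: o_2 = (7.9282, 2.2679, 1.0000)
after link 3: o_3 = (6.9282, 4.0000, -3.0000)
after link 4: o_4 = (8.9282, 7.4641, -7.0000)
after link 5: o_5 = (12.8923, 6.3301, -8.7321)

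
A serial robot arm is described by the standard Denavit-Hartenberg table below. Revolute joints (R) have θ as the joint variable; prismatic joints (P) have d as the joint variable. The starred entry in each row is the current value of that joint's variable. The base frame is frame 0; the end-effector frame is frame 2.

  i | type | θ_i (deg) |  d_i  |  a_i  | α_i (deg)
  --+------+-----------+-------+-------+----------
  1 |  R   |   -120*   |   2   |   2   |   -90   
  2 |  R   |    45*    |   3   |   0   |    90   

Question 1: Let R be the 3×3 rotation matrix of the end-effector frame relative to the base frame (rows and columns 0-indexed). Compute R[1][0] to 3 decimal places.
End-effector x-axis (col 0 of R) = (-0.3536,-0.6124,-0.7071)
R[1][0] = -0.6124

-0.612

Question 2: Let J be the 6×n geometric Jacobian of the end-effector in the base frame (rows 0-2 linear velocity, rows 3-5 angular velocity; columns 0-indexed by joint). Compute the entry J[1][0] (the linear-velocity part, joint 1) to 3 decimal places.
1.598

axis z_0 = ẑ; lever o_n−o_0 = (1.5981,-3.2321,2.0000)
cross product → J_v[:, 0] = (3.2321,1.5981,-0.0000)
J_ω[:, 0] = z_0
entry J[1][0] = 1.5981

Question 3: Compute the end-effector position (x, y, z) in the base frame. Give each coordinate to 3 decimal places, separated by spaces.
1.598 -3.232 2.000

after link 1: o_1 = (-1.0000, -1.7321, 2.0000)
after link 2: o_2 = (1.5981, -3.2321, 2.0000)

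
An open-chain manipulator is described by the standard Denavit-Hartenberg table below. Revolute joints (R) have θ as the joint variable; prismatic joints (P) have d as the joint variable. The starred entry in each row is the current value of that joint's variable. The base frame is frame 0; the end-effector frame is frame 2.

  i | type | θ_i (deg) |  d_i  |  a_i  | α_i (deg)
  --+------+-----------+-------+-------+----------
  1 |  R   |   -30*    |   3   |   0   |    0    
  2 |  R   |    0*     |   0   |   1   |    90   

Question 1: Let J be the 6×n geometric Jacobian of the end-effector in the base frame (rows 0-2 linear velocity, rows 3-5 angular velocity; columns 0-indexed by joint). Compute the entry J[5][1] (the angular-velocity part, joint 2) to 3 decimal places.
1.000

axis z_1 = (0.0000,0.0000,1.0000); lever o_n−o_1 = (0.8660,-0.5000,0.0000)
cross product → J_v[:, 1] = (0.5000,0.8660,-0.0000)
J_ω[:, 1] = z_1
entry J[5][1] = 1.0000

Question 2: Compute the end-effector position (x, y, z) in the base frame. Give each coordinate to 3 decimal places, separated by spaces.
after link 1: o_1 = (0.0000, 0.0000, 3.0000)
after link 2: o_2 = (0.8660, -0.5000, 3.0000)

0.866 -0.500 3.000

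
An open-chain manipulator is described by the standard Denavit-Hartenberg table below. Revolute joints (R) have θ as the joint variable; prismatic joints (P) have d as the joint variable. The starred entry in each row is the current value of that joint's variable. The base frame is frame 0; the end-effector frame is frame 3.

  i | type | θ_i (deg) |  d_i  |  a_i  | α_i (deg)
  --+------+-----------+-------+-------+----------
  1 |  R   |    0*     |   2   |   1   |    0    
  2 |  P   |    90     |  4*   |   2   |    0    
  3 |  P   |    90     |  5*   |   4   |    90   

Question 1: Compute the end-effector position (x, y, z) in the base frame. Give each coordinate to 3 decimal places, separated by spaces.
-3.000 2.000 11.000

after link 1: o_1 = (1.0000, 0.0000, 2.0000)
after link 2: o_2 = (1.0000, 2.0000, 6.0000)
after link 3: o_3 = (-3.0000, 2.0000, 11.0000)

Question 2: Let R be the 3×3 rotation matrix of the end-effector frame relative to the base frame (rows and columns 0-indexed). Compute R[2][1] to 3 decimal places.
End-effector y-axis (col 1 of R) = (-0.0000,-0.0000,1.0000)
R[2][1] = 1.0000

1.000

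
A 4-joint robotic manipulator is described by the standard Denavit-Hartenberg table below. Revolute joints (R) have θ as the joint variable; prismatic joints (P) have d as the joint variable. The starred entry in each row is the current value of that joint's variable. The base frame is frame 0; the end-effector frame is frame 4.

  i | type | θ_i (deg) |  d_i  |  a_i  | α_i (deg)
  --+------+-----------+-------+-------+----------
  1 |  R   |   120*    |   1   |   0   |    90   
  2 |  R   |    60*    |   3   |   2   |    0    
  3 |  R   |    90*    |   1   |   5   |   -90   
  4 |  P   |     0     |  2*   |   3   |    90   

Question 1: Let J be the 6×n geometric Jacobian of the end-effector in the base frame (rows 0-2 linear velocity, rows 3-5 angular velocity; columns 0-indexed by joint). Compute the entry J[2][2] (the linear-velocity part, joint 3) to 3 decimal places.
-7.928

axis z_2 = (0.8660,0.5000,0.0000); lever o_n−o_2 = (4.8301,-6.3660,2.2679)
cross product → J_v[:, 2] = (1.1340,-1.9641,-7.9282)
J_ω[:, 2] = z_2
entry J[2][2] = -7.9282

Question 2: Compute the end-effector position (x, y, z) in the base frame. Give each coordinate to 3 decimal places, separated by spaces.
6.928 -4.000 5.000

after link 1: o_1 = (0.0000, 0.0000, 1.0000)
after link 2: o_2 = (2.0981, 2.3660, 2.7321)
after link 3: o_3 = (5.1292, -0.8840, 5.2321)
after link 4: o_4 = (6.9282, -4.0000, 5.0000)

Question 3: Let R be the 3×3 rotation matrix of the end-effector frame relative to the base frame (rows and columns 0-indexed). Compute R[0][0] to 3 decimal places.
0.433

End-effector x-axis (col 0 of R) = (0.4330,-0.7500,0.5000)
R[0][0] = 0.4330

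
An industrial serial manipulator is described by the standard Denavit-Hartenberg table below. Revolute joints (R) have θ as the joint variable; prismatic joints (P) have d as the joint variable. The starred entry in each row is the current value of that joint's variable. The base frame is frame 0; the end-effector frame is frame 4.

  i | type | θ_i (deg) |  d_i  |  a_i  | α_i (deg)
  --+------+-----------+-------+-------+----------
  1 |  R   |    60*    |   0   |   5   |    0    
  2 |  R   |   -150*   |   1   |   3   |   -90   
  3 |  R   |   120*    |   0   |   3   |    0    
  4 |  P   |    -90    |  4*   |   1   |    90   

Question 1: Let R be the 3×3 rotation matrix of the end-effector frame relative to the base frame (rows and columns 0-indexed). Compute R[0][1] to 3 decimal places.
1.000

End-effector y-axis (col 1 of R) = (1.0000,-0.0000,0.0000)
R[0][1] = 1.0000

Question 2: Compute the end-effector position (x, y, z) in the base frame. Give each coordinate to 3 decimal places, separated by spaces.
after link 1: o_1 = (2.5000, 4.3301, 0.0000)
after link 2: o_2 = (2.5000, 1.3301, 1.0000)
after link 3: o_3 = (2.5000, 2.8301, -1.5981)
after link 4: o_4 = (6.5000, 1.9641, -2.0981)

6.500 1.964 -2.098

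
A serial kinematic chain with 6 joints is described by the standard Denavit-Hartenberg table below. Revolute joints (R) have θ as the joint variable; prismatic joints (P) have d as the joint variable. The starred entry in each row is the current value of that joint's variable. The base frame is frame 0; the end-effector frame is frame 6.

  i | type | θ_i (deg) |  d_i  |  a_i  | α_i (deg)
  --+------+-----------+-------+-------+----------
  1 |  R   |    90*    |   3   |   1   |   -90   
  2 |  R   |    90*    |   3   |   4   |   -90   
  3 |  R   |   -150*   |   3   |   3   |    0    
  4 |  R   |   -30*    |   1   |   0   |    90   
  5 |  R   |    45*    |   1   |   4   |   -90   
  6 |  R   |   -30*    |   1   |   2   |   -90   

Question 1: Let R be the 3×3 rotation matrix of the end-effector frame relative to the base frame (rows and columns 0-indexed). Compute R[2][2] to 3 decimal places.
End-effector z-axis (col 2 of R) = (-0.8660,-0.3536,0.3536)
R[2][2] = 0.3536

0.354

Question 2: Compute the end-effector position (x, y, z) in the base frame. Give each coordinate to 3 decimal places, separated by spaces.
-2.500 -7.760 4.944

after link 1: o_1 = (0.0000, 1.0000, 3.0000)
after link 2: o_2 = (-3.0000, 1.0000, -1.0000)
after link 3: o_3 = (-4.5000, -2.0000, 1.5981)
after link 4: o_4 = (-4.5000, -3.0000, 1.5981)
after link 5: o_5 = (-3.5000, -5.8284, 4.4265)
after link 6: o_6 = (-2.5000, -7.7603, 4.9441)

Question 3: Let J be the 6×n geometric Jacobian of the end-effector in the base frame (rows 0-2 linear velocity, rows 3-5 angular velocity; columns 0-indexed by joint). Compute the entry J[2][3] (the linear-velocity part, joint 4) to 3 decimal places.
2.000

axis z_3 = (-0.0000,-1.0000,-0.0000); lever o_n−o_3 = (2.0000,-5.7603,3.3461)
cross product → J_v[:, 3] = (-3.3461,0.0000,2.0000)
J_ω[:, 3] = z_3
entry J[2][3] = 2.0000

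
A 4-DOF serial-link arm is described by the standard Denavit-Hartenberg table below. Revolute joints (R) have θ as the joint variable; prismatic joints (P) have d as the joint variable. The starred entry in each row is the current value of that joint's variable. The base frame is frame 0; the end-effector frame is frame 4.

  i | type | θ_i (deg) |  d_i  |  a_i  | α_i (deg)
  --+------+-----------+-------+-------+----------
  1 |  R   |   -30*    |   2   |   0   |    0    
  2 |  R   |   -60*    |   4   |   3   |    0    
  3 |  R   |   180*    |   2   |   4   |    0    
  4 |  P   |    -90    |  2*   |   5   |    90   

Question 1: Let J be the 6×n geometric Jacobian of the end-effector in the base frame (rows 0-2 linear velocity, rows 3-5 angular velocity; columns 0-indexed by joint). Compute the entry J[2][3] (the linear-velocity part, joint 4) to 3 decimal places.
1.000

prismatic axis z_3 = (0.0000,0.0000,1.0000)
J_v[:, 3] = z_3; J_ω[:, 3] = (0,0,0)
entry J[2][3] = 1.0000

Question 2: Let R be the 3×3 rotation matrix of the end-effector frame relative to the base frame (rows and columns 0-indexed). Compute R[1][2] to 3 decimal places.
End-effector z-axis (col 2 of R) = (0.0000,-1.0000,0.0000)
R[1][2] = -1.0000

-1.000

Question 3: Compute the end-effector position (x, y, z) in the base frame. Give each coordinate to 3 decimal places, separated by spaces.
after link 1: o_1 = (0.0000, 0.0000, 2.0000)
after link 2: o_2 = (0.0000, -3.0000, 6.0000)
after link 3: o_3 = (0.0000, 1.0000, 8.0000)
after link 4: o_4 = (5.0000, 1.0000, 10.0000)

5.000 1.000 10.000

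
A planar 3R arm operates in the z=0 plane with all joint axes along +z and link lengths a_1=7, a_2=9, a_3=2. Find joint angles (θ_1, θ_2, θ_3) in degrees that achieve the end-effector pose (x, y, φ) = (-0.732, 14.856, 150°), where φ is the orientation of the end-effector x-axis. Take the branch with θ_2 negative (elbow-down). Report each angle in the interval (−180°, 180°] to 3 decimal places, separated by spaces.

wrist centre = target − a_3·(cos φ, sin φ) = (1.0001, 13.8560)
cos θ_2 = (192.9888−7²−9²)/(2·7·9) = 0.4999; θ_2 = -60.0059° (elbow-down)
β = atan2(13.8560,1.0001) = 85.8719°; ψ = atan2(-7.7947,11.4992) = -34.1312°
θ_1 = β − ψ = 120.0031°
θ_3 = φ − θ_1 − θ_2 = 90.0028° (wrapped to (-180°,180°])

120.003 -60.006 90.003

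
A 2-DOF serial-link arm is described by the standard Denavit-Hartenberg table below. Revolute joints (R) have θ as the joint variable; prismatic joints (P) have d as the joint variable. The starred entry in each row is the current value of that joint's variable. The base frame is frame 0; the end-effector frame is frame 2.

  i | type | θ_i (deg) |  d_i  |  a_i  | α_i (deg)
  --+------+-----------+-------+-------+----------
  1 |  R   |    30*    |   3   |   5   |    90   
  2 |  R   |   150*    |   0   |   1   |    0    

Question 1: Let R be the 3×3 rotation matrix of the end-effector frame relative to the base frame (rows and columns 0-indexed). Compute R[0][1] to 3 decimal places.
-0.433

End-effector y-axis (col 1 of R) = (-0.4330,-0.2500,-0.8660)
R[0][1] = -0.4330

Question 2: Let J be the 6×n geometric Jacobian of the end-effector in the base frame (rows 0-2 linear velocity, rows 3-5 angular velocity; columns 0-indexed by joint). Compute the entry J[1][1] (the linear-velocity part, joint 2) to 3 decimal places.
-0.250

axis z_1 = (0.5000,-0.8660,0.0000); lever o_n−o_1 = (-0.7500,-0.4330,0.5000)
cross product → J_v[:, 1] = (-0.4330,-0.2500,-0.8660)
J_ω[:, 1] = z_1
entry J[1][1] = -0.2500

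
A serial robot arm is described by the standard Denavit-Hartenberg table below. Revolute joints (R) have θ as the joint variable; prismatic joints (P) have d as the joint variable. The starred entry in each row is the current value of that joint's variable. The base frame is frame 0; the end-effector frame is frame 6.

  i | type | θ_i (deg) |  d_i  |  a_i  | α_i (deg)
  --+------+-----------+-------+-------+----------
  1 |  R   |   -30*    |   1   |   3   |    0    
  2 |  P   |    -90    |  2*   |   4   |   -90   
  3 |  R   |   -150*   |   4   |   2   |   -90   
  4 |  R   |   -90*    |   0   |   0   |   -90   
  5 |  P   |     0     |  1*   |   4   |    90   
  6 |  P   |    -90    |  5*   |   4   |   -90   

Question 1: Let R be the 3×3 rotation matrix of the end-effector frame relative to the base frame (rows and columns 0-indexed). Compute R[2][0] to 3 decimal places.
End-effector x-axis (col 0 of R) = (-0.4330,-0.7500,-0.5000)
R[2][0] = -0.5000

-0.500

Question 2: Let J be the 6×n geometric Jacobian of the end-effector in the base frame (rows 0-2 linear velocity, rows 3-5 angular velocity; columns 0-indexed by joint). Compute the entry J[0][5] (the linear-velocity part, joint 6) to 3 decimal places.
-0.250

prismatic axis z_5 = (-0.2500,-0.4330,0.8660)
J_v[:, 5] = z_5; J_ω[:, 5] = (0,0,0)
entry J[0][5] = -0.2500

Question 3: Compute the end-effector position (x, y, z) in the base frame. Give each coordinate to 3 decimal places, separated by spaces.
5.843 -11.879 6.830

after link 1: o_1 = (2.5981, -1.5000, 1.0000)
after link 2: o_2 = (0.5981, -4.9641, 3.0000)
after link 3: o_3 = (4.9282, -5.4641, 4.0000)
after link 4: o_4 = (4.9282, -5.4641, 4.0000)
after link 5: o_5 = (8.8253, -6.7141, 4.5000)
after link 6: o_6 = (5.8433, -11.8792, 6.8301)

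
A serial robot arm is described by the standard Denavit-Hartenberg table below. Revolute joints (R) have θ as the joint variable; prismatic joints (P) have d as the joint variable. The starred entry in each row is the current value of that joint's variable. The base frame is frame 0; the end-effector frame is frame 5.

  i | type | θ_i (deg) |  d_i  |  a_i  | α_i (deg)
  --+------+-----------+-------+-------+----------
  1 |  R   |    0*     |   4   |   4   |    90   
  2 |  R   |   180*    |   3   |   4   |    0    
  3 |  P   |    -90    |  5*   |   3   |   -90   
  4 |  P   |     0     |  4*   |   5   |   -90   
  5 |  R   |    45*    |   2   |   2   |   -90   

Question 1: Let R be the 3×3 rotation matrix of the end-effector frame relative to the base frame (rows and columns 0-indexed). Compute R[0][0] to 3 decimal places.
End-effector x-axis (col 0 of R) = (0.7071,0.0000,0.7071)
R[0][0] = 0.7071

0.707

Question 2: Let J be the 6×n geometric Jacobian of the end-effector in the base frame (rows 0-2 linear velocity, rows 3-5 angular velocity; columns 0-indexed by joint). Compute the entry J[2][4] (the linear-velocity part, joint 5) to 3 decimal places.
axis z_4 = (-0.0000,1.0000,-0.0000); lever o_n−o_4 = (1.4142,2.0000,1.4142)
cross product → J_v[:, 4] = (1.4142,0.0000,-1.4142)
J_ω[:, 4] = z_4
entry J[2][4] = -1.4142

-1.414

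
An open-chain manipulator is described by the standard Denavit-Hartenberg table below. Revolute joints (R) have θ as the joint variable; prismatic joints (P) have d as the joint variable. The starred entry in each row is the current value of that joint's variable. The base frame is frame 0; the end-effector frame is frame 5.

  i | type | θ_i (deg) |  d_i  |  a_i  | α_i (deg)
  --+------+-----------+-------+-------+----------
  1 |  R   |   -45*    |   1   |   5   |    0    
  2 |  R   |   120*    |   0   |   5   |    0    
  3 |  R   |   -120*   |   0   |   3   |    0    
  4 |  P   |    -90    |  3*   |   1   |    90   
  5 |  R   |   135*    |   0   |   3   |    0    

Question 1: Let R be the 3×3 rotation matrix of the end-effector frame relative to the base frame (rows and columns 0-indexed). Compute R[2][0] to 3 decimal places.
End-effector x-axis (col 0 of R) = (0.5000,0.5000,0.7071)
R[2][0] = 0.7071

0.707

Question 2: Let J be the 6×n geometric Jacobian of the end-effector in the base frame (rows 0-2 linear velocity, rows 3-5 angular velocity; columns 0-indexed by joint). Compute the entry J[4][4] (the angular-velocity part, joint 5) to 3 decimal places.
axis z_4 = (-0.7071,0.7071,0.0000); lever o_n−o_4 = (1.5000,1.5000,2.1213)
cross product → J_v[:, 4] = (1.5000,1.5000,-2.1213)
J_ω[:, 4] = z_4
entry J[4][4] = 0.7071

0.707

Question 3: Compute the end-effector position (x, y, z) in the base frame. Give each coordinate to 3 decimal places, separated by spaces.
after link 1: o_1 = (3.5355, -3.5355, 1.0000)
after link 2: o_2 = (4.8296, 1.2941, 1.0000)
after link 3: o_3 = (6.9509, -0.8272, 1.0000)
after link 4: o_4 = (6.2438, -1.5343, 4.0000)
after link 5: o_5 = (7.7438, -0.0343, 6.1213)

7.744 -0.034 6.121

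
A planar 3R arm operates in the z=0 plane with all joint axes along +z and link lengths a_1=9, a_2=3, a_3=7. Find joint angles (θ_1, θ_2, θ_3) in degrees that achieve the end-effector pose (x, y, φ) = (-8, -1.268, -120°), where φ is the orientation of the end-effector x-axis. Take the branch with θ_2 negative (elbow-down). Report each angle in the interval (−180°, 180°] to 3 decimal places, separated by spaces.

wrist centre = target − a_3·(cos φ, sin φ) = (-4.5000, 4.7942)
cos θ_2 = (43.2341−9²−3²)/(2·9·3) = -0.8660; θ_2 = -150.0010° (elbow-down)
β = atan2(4.7942,-4.5000) = 133.1871°; ψ = atan2(-1.5000,6.4019) = -13.1864°
θ_1 = β − ψ = 146.3735°
θ_3 = φ − θ_1 − θ_2 = -116.3725° (wrapped to (-180°,180°])

146.374 -150.001 -116.372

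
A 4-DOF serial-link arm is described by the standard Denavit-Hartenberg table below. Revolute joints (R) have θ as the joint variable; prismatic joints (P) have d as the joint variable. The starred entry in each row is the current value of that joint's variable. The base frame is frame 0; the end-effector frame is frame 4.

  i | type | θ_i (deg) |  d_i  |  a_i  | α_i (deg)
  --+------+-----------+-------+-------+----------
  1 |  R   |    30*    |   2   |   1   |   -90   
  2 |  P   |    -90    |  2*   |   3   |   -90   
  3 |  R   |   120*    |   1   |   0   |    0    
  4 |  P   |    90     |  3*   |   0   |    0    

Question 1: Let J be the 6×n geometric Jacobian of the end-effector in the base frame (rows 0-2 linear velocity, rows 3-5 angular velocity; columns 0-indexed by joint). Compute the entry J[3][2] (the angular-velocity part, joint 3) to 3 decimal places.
0.866

axis z_2 = (0.8660,0.5000,-0.0000); lever o_n−o_2 = (3.4641,2.0000,0.0000)
cross product → J_v[:, 2] = (0.0000,-0.0000,-0.0000)
J_ω[:, 2] = z_2
entry J[3][2] = 0.8660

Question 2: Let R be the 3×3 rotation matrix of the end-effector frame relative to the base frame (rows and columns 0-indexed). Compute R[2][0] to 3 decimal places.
-0.866

End-effector x-axis (col 0 of R) = (-0.2500,0.4330,-0.8660)
R[2][0] = -0.8660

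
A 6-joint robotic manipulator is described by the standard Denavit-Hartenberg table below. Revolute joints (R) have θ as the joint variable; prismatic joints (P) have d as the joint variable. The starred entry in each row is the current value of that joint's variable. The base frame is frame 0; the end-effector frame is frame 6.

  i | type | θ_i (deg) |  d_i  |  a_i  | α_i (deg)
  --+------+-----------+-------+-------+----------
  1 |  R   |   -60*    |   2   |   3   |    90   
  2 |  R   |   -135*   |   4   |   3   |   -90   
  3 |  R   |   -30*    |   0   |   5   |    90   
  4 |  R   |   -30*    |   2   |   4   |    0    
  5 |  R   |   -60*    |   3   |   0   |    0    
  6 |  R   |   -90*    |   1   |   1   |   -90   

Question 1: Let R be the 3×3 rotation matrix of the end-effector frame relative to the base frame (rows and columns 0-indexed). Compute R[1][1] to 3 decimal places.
End-effector y-axis (col 1 of R) = (0.5732,0.7392,-0.3536)
R[1][1] = 0.7392

0.739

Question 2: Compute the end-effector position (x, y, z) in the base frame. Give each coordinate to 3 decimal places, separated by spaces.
-12.689 -3.879 -1.157

after link 1: o_1 = (1.5000, -2.5981, 2.0000)
after link 2: o_2 = (-3.0248, -2.7610, -0.1213)
after link 3: o_3 = (-6.7208, -1.3593, -3.1832)
after link 4: o_4 = (-11.1350, -0.6419, -3.1832)
after link 5: o_5 = (-12.8546, -2.8595, -2.1225)
after link 6: o_6 = (-12.6887, -3.8790, -1.1566)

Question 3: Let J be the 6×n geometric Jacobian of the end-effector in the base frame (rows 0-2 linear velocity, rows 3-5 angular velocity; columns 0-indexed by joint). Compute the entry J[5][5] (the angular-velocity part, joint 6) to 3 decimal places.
axis z_5 = (-0.5732,-0.7392,0.3536); lever o_n−o_5 = (0.1660,-1.0195,0.9659)
cross product → J_v[:, 5] = (-0.3536,0.6124,0.7071)
J_ω[:, 5] = z_5
entry J[5][5] = 0.3536

0.354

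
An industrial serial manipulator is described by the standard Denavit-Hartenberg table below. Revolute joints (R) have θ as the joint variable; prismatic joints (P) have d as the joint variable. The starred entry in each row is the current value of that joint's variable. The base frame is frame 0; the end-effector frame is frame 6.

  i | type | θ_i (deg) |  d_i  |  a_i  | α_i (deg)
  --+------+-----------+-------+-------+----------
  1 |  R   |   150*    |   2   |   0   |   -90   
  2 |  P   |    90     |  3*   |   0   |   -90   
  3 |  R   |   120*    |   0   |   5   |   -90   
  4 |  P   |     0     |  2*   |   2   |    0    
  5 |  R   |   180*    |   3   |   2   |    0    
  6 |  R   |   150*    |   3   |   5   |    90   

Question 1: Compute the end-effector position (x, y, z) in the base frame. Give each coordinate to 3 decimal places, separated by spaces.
after link 1: o_1 = (0.0000, 0.0000, 2.0000)
after link 2: o_2 = (-1.5000, -2.5981, 2.0000)
after link 3: o_3 = (0.6651, 1.1519, 4.5000)
after link 4: o_4 = (1.0311, 1.7859, 7.2321)
after link 5: o_5 = (-0.5849, -1.0131, 8.8301)
after link 6: o_6 = (2.7051, -0.3146, 13.5933)

2.705 -0.315 13.593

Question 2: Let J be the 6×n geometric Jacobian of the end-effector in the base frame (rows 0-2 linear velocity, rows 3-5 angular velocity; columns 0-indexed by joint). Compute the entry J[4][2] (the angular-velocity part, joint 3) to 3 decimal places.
axis z_2 = (0.8660,-0.5000,-0.0000); lever o_n−o_2 = (4.2051,2.2835,11.5933)
cross product → J_v[:, 2] = (-5.7966,-10.0401,4.0801)
J_ω[:, 2] = z_2
entry J[4][2] = -0.5000

-0.500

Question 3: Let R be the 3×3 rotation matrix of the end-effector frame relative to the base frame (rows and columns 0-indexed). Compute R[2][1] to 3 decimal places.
0.866

End-effector y-axis (col 1 of R) = (-0.2500,-0.4330,0.8660)
R[2][1] = 0.8660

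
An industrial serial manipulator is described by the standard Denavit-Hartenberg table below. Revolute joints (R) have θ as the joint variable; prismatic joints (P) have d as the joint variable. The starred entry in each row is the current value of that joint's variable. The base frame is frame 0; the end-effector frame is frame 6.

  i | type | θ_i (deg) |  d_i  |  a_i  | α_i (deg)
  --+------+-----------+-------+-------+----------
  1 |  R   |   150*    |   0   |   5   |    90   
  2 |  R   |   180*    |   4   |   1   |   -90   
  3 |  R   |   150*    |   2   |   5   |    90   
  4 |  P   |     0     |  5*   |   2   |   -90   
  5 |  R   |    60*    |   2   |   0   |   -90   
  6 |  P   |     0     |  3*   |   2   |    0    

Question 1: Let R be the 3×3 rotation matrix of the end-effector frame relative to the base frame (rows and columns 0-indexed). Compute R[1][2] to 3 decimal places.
End-effector z-axis (col 2 of R) = (0.8660,0.5000,0.0000)
R[1][2] = 0.5000

0.500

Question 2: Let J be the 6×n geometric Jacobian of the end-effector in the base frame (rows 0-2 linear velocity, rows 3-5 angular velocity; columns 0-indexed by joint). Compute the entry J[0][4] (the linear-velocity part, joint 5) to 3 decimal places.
3.232

axis z_4 = (0.0000,0.0000,-1.0000); lever o_n−o_4 = (1.5981,3.2321,-2.0000)
cross product → J_v[:, 4] = (3.2321,-1.5981,0.0000)
J_ω[:, 4] = z_4
entry J[0][4] = 3.2321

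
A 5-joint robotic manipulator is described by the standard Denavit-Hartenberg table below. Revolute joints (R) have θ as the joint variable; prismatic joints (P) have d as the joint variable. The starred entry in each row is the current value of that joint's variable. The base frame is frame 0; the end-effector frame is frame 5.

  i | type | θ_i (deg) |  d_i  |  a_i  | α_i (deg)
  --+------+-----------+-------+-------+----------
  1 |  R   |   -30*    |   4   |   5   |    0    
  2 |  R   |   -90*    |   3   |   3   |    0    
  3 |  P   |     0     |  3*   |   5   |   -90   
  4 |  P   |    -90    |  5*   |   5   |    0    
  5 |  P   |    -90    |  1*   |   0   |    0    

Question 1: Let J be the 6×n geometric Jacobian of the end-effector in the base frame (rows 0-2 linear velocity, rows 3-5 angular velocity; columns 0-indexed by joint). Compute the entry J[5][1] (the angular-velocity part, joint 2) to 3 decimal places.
1.000

axis z_1 = (0.0000,0.0000,1.0000); lever o_n−o_1 = (1.1962,-9.9282,11.0000)
cross product → J_v[:, 1] = (9.9282,1.1962,-0.0000)
J_ω[:, 1] = z_1
entry J[5][1] = 1.0000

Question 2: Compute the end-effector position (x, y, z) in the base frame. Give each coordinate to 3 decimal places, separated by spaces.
5.526 -12.428 15.000

after link 1: o_1 = (4.3301, -2.5000, 4.0000)
after link 2: o_2 = (2.8301, -5.0981, 7.0000)
after link 3: o_3 = (0.3301, -9.4282, 10.0000)
after link 4: o_4 = (4.6603, -11.9282, 15.0000)
after link 5: o_5 = (5.5263, -12.4282, 15.0000)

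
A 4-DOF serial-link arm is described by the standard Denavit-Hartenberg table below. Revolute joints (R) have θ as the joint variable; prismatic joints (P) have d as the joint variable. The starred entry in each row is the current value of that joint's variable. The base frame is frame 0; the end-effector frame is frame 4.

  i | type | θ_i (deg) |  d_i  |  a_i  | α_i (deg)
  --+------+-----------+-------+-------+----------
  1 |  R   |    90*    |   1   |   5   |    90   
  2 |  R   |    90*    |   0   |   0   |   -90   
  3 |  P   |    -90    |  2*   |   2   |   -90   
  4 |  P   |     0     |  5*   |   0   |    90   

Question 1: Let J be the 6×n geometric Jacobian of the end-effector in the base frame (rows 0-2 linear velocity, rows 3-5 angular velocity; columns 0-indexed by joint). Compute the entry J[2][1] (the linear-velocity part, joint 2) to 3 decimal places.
-2.000

axis z_1 = (1.0000,-0.0000,0.0000); lever o_n−o_1 = (2.0000,-2.0000,5.0000)
cross product → J_v[:, 1] = (-0.0000,-5.0000,-2.0000)
J_ω[:, 1] = z_1
entry J[2][1] = -2.0000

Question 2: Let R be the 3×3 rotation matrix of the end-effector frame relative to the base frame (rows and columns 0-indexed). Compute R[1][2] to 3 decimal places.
-1.000

End-effector z-axis (col 2 of R) = (-0.0000,-1.0000,0.0000)
R[1][2] = -1.0000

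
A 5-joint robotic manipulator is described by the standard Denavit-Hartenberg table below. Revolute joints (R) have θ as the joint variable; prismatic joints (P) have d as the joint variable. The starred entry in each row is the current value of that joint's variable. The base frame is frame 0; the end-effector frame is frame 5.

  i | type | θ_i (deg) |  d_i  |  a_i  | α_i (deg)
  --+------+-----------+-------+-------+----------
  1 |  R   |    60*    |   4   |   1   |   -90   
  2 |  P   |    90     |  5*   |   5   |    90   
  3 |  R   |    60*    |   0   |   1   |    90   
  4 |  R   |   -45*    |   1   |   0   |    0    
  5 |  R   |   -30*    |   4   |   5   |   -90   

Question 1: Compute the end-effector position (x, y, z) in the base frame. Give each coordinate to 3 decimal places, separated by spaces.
after link 1: o_1 = (0.5000, 0.8660, 4.0000)
after link 2: o_2 = (-3.8301, 3.3660, -1.0000)
after link 3: o_3 = (-4.5801, 3.7990, -1.5000)
after link 4: o_4 = (-4.1471, 3.5490, -2.3660)
after link 5: o_5 = (-5.8004, -1.0732, -6.4772)

-5.800 -1.073 -6.477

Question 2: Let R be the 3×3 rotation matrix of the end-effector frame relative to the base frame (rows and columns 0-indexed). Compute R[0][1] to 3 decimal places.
End-effector y-axis (col 1 of R) = (-0.4330,0.2500,0.8660)
R[0][1] = -0.4330

-0.433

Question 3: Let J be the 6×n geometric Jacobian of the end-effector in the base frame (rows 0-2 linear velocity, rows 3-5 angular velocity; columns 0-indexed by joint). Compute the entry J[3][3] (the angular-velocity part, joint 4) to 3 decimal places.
axis z_3 = (0.4330,-0.2500,-0.8660); lever o_n−o_3 = (-1.2203,-4.8722,-4.9772)
cross product → J_v[:, 3] = (-2.9752,3.2120,-2.4148)
J_ω[:, 3] = z_3
entry J[3][3] = 0.4330

0.433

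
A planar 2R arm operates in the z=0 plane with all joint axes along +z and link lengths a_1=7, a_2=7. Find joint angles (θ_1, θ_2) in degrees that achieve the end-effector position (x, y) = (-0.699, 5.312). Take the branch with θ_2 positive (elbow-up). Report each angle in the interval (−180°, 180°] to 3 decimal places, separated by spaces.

cos θ_2 = (28.7059−7²−7²)/(2·7·7) = -0.7071; θ_2 = 134.9980° (elbow-up)
β = atan2(5.3120,-0.6990) = 97.4964°; ψ = atan2(4.9499,2.0504) = 67.4990°
θ_1 = β − ψ = 29.9974°

29.997 134.998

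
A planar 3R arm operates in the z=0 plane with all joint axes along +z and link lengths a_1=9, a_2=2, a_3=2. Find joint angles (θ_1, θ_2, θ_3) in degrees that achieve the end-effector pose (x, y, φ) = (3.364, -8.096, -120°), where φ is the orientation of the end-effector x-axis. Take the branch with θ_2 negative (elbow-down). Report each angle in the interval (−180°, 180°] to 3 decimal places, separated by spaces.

wrist centre = target − a_3·(cos φ, sin φ) = (4.3640, -6.3639)
cos θ_2 = (59.5443−9²−2²)/(2·9·2) = -0.7071; θ_2 = -134.9996° (elbow-down)
β = atan2(-6.3639,4.3640) = -55.5601°; ψ = atan2(-1.4142,7.5858) = -10.5604°
θ_1 = β − ψ = -44.9996°
θ_3 = φ − θ_1 − θ_2 = 59.9992° (wrapped to (-180°,180°])

-45.000 -135.000 59.999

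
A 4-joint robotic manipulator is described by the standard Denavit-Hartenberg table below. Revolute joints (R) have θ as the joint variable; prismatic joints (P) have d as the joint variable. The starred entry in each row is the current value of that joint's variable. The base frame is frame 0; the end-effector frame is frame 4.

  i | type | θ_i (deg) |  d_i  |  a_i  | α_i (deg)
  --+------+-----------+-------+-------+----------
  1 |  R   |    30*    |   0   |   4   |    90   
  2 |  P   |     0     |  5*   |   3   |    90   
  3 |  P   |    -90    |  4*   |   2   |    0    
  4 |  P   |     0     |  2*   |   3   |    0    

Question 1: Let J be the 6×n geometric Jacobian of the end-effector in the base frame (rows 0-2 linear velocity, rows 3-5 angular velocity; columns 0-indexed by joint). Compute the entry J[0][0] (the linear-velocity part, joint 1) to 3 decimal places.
axis z_0 = ẑ; lever o_n−o_0 = (6.0622,3.5000,-6.0000)
cross product → J_v[:, 0] = (-3.5000,6.0622,0.0000)
J_ω[:, 0] = z_0
entry J[0][0] = -3.5000

-3.500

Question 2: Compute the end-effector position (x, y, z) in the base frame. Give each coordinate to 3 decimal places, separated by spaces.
after link 1: o_1 = (3.4641, 2.0000, 0.0000)
after link 2: o_2 = (8.5622, -0.8301, 0.0000)
after link 3: o_3 = (7.5622, 0.9019, -4.0000)
after link 4: o_4 = (6.0622, 3.5000, -6.0000)

6.062 3.500 -6.000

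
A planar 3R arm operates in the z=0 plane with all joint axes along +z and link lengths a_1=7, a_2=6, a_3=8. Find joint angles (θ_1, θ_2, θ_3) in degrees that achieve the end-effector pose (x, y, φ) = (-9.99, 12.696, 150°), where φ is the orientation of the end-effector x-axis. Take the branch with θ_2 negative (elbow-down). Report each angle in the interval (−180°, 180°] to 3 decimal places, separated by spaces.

wrist centre = target − a_3·(cos φ, sin φ) = (-3.0618, 8.6960)
cos θ_2 = (84.9950−7²−6²)/(2·7·6) = -0.0001; θ_2 = -90.0034° (elbow-down)
β = atan2(8.6960,-3.0618) = 109.3968°; ψ = atan2(-6.0000,6.9996) = -40.6027°
θ_1 = β − ψ = 149.9995°
θ_3 = φ − θ_1 − θ_2 = 90.0039° (wrapped to (-180°,180°])

150.000 -90.003 90.004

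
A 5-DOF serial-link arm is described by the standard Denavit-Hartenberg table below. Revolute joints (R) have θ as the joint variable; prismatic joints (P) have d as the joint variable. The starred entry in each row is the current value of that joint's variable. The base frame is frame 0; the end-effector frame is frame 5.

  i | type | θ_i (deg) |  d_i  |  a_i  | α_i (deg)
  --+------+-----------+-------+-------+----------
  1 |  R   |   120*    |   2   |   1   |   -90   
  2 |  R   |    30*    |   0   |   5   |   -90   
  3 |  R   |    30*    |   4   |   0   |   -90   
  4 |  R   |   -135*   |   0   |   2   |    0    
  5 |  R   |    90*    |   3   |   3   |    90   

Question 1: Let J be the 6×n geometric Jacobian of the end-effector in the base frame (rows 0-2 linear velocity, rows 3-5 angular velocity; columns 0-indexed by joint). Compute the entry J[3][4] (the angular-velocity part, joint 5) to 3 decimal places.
0.967

axis z_4 = (0.9665,0.0580,0.2500); lever o_n−o_4 = (3.5529,1.1636,-2.0057)
cross product → J_v[:, 4] = (-0.4073,2.8267,0.9186)
J_ω[:, 4] = z_4
entry J[3][4] = 0.9665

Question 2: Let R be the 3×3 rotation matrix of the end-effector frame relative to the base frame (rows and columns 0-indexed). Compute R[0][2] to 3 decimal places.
End-effector z-axis (col 2 of R) = (0.1358,-0.9422,-0.3062)
R[0][2] = 0.1358

0.136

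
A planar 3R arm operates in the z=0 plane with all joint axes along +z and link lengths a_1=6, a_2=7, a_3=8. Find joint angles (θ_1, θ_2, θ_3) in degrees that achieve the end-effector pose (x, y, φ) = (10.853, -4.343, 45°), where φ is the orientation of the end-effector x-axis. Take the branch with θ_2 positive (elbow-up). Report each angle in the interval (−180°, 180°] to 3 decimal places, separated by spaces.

wrist centre = target − a_3·(cos φ, sin φ) = (5.1961, -9.9999)
cos θ_2 = (126.9970−6²−7²)/(2·6·7) = 0.5000; θ_2 = 60.0024° (elbow-up)
β = atan2(-9.9999,5.1961) = -62.5426°; ψ = atan2(6.0623,9.4998) = 32.5442°
θ_1 = β − ψ = -95.0868°
θ_3 = φ − θ_1 − θ_2 = 80.0845° (wrapped to (-180°,180°])

-95.087 60.002 80.084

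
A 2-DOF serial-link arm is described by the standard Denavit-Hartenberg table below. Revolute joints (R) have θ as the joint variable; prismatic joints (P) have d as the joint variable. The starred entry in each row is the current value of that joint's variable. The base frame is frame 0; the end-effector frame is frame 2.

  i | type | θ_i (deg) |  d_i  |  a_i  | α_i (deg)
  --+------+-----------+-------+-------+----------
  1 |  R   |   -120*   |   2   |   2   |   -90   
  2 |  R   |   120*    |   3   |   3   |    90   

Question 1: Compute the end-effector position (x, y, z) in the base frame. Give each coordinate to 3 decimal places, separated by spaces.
2.348 -1.933 -0.598

after link 1: o_1 = (-1.0000, -1.7321, 2.0000)
after link 2: o_2 = (2.3481, -1.9330, -0.5981)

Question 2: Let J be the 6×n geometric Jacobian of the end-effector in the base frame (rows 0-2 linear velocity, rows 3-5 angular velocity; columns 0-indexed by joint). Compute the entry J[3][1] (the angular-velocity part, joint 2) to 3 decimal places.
axis z_1 = (0.8660,-0.5000,0.0000); lever o_n−o_1 = (3.3481,-0.2010,-2.5981)
cross product → J_v[:, 1] = (1.2990,2.2500,1.5000)
J_ω[:, 1] = z_1
entry J[3][1] = 0.8660

0.866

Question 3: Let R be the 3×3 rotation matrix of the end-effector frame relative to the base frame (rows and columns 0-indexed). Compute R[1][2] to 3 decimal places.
-0.750

End-effector z-axis (col 2 of R) = (-0.4330,-0.7500,-0.5000)
R[1][2] = -0.7500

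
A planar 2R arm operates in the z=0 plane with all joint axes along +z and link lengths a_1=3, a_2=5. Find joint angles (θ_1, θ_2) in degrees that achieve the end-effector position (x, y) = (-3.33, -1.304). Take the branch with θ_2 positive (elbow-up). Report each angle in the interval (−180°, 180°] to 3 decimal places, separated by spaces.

102.779 134.993

cos θ_2 = (12.7893−3²−5²)/(2·3·5) = -0.7070; θ_2 = 134.9932° (elbow-up)
β = atan2(-1.3040,-3.3300) = -158.6151°; ψ = atan2(3.5360,-0.5351) = 98.6056°
θ_1 = β − ψ = -257.2207°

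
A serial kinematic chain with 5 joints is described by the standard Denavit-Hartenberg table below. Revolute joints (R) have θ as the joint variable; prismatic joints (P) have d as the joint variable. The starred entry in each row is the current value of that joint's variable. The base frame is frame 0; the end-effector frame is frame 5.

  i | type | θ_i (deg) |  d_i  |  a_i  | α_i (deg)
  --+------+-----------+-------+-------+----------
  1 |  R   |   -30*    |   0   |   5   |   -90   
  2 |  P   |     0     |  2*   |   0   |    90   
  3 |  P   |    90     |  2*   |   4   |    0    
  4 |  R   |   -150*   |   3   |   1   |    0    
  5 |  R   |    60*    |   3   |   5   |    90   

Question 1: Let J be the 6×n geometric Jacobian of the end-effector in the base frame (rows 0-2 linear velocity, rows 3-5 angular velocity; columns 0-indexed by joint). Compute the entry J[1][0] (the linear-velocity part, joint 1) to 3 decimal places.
11.660

axis z_0 = ẑ; lever o_n−o_0 = (11.6603,-0.8038,8.0000)
cross product → J_v[:, 0] = (0.8038,11.6603,-0.0000)
J_ω[:, 0] = z_0
entry J[1][0] = 11.6603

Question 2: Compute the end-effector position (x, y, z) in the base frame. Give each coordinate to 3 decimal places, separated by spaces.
after link 1: o_1 = (4.3301, -2.5000, 0.0000)
after link 2: o_2 = (5.3301, -0.7679, 0.0000)
after link 3: o_3 = (7.3301, 2.6962, 2.0000)
after link 4: o_4 = (7.3301, 1.6962, 5.0000)
after link 5: o_5 = (11.6603, -0.8038, 8.0000)

11.660 -0.804 8.000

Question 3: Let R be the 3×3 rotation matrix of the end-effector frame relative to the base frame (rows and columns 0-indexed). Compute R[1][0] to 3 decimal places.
-0.500

End-effector x-axis (col 0 of R) = (0.8660,-0.5000,0.0000)
R[1][0] = -0.5000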